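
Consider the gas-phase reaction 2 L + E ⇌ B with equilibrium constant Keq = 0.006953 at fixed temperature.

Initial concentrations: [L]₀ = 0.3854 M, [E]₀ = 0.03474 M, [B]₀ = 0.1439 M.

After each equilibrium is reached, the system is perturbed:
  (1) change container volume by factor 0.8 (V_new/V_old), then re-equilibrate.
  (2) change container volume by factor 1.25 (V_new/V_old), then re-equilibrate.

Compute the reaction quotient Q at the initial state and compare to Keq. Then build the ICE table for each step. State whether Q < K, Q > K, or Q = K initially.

Q₀ = 27.89 vs Keq = 0.006953 ⇒ Q>K, reverse
Step 1:
                    L           E           B
  Initial      0.3854     0.03474      0.1439
  Change       0.2867      0.1433     -0.1433
  Equil        0.6721      0.1781  5.5928e-04
  solve Keq expr → x = -0.1433; check Q = 0.006953
Then change container volume by factor 0.8 (V_new/V_old).
Step 2:
                    L           E           B
  Initial      0.8401      0.2226  6.9911e-04
  Change  -7.7863e-04 -3.8932e-04  3.8932e-04
  Equil        0.8393      0.2222    0.001088
  solve Keq expr → x = 3.8932e-04; check Q = 0.006953
Then change container volume by factor 1.25 (V_new/V_old).
Step 3:
                    L           E           B
  Initial      0.6715      0.1778  8.7074e-04
  Change   6.2291e-04  3.1145e-04 -3.1145e-04
  Equil        0.6721      0.1781  5.5928e-04
  solve Keq expr → x = -3.1145e-04; check Q = 0.006953

Q₀ = 27.89; Q > K (proceeds reverse)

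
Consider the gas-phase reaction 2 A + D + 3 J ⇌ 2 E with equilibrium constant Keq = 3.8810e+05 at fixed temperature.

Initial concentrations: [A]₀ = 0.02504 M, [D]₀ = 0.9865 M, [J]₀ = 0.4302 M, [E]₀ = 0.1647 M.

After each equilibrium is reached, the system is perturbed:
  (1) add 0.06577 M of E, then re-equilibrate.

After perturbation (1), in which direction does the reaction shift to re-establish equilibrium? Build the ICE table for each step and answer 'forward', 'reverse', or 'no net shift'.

Q₀ = 550.8 vs Keq = 3.8810e+05 ⇒ Q<K, forward
Step 1:
                    A           D           J           E
  I           0.02504      0.9865      0.4302      0.1647
  C           -0.0238     -0.0119     -0.0357      0.0238
  E          0.001237      0.9746      0.3945      0.1885
  solve Keq expr → x = 0.0119; check Q = 3.8810e+05
Then add 0.06577 M of E.
Step 2:
                    A           D           J           E
  I          0.001237      0.9746      0.3945      0.2543
  C        4.2461e-04  2.1230e-04  6.3691e-04 -4.2461e-04
  E          0.001662      0.9748      0.3951      0.2538
  solve Keq expr → x = -2.1230e-04; check Q = 3.8810e+05

Direction: reverse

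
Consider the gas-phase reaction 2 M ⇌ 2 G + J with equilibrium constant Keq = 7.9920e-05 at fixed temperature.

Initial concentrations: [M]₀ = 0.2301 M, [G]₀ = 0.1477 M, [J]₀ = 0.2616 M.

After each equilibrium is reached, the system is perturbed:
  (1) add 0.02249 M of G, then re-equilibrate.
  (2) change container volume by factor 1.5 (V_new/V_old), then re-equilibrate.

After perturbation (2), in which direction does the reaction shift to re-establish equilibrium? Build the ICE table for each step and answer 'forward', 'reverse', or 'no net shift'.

Direction: forward

Q₀ = 0.1078 vs Keq = 7.9920e-05 ⇒ Q>K, reverse
Step 1:
                   M          G          J
  Initial     0.2301     0.1477     0.2616
  Change      0.1401    -0.1401   -0.07007
  Equil       0.3702   0.007563     0.1915
  solve Keq expr → x = -0.07007; check Q = 7.9920e-05
Then add 0.02249 M of G.
Step 2:
                   M          G          J
  Initial     0.3702    0.03005     0.1915
  Change     0.02181   -0.02181    -0.0109
  Equil        0.392   0.008246     0.1806
  solve Keq expr → x = -0.0109; check Q = 7.9920e-05
Then change container volume by factor 1.5 (V_new/V_old).
Step 3:
                   M          G          J
  Initial     0.2614   0.005498     0.1204
  Change   -0.001188   0.001188 5.9424e-04
  Equil       0.2602   0.006686      0.121
  solve Keq expr → x = 5.9424e-04; check Q = 7.9920e-05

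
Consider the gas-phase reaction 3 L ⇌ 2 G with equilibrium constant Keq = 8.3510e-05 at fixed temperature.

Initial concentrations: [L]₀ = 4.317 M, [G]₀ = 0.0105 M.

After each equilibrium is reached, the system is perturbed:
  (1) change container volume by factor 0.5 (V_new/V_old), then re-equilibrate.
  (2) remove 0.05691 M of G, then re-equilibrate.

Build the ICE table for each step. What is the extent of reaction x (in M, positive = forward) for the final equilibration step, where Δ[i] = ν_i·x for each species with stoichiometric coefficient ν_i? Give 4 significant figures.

x = 0.02686 M

Q₀ = 1.3704e-06 vs Keq = 8.3510e-05 ⇒ Q<K, forward
Step 1:
                  L         G
  init        4.317    0.0105
  Δ         -0.1028   0.06856
  eq          4.214   0.07906
  solve Keq expr → x = 0.03428; check Q = 8.3510e-05
Then change container volume by factor 0.5 (V_new/V_old).
Step 2:
                  L         G
  init        8.428    0.1581
  Δ        -0.09272   0.06181
  eq          8.336    0.2199
  solve Keq expr → x = 0.03091; check Q = 8.3510e-05
Then remove 0.05691 M of G.
Step 3:
                  L         G
  init        8.336     0.163
  Δ        -0.08059   0.05373
  eq          8.255    0.2167
  solve Keq expr → x = 0.02686; check Q = 8.3510e-05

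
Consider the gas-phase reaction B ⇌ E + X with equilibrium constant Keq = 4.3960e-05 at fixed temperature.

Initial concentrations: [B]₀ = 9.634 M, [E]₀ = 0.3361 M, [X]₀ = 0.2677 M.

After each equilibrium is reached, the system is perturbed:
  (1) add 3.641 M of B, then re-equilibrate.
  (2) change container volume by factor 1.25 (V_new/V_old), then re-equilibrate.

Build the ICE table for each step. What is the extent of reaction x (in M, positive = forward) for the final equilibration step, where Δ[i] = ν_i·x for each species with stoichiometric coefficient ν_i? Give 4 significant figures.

Q₀ = 0.009339 vs Keq = 4.3960e-05 ⇒ Q>K, reverse
Step 1:
                    B           E           X
  I             9.634      0.3361      0.2677
  C            0.2618     -0.2618     -0.2618
  E             9.896     0.07426    0.005858
  solve Keq expr → x = -0.2618; check Q = 4.3960e-05
Then add 3.641 M of B.
Step 2:
                    B           E           X
  I             13.54     0.07426    0.005858
  C         -0.001949    0.001949    0.001949
  E             13.53     0.07621    0.007808
  solve Keq expr → x = 0.001949; check Q = 4.3960e-05
Then change container volume by factor 1.25 (V_new/V_old).
Step 3:
                    B           E           X
  I             10.83     0.06097    0.006246
  C         -0.001387    0.001387    0.001387
  E             10.83     0.06235    0.007633
  solve Keq expr → x = 0.001387; check Q = 4.3960e-05

x = 0.001387 M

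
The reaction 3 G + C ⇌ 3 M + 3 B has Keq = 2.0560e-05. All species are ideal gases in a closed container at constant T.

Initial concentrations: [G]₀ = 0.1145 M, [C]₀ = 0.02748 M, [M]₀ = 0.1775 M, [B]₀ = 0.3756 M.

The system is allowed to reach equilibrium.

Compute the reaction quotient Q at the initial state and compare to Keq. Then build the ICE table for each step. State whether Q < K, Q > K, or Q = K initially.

Q₀ = 7.184; Q > K (proceeds reverse)

Q₀ = 7.184 vs Keq = 2.0560e-05 ⇒ Q>K, reverse
Step 1:
                    G           C           M           B
  Initial      0.1145     0.02748      0.1775      0.3756
  Change       0.1621     0.05404     -0.1621     -0.1621
  Equil        0.2766     0.08152     0.01539      0.2135
  solve Keq expr → x = -0.05404; check Q = 2.0560e-05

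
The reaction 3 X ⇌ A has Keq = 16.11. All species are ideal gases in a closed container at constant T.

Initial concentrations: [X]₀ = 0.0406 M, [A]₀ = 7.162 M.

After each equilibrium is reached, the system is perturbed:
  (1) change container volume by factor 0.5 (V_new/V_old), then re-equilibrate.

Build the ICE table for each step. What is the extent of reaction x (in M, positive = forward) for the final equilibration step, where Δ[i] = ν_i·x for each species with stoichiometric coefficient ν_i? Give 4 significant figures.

x = 0.1848 M

Q₀ = 1.0702e+05 vs Keq = 16.11 ⇒ Q>K, reverse
Step 1:
                   X          A
  init        0.0406      7.162
  Δ           0.7141     -0.238
  eq          0.7547      6.924
  solve Keq expr → x = -0.238; check Q = 16.11
Then change container volume by factor 0.5 (V_new/V_old).
Step 2:
                   X          A
  init         1.509      13.85
  Δ          -0.5543     0.1848
  eq           0.955      14.03
  solve Keq expr → x = 0.1848; check Q = 16.11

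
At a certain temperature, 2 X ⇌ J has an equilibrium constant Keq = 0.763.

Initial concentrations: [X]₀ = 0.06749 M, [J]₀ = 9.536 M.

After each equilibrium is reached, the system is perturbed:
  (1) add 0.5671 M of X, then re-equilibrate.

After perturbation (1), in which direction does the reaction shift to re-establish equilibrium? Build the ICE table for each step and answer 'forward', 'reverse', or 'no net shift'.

Direction: forward

Q₀ = 2094 vs Keq = 0.763 ⇒ Q>K, reverse
Step 1:
                  X         J
  I         0.06749     9.536
  C           3.161    -1.581
  E           3.229     7.955
  solve Keq expr → x = -1.581; check Q = 0.763
Then add 0.5671 M of X.
Step 2:
                  X         J
  I           3.796     7.955
  C         -0.5152    0.2576
  E           3.281     8.213
  solve Keq expr → x = 0.2576; check Q = 0.763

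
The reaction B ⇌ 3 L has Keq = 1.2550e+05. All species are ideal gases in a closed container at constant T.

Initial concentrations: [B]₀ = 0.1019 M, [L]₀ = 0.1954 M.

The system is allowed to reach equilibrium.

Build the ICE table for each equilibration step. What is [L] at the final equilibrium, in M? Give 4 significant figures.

[L]_eq = 0.5011 M

Q₀ = 0.07321 vs Keq = 1.2550e+05 ⇒ Q<K, forward
Step 1:
                    B           L
  init         0.1019      0.1954
  Δ           -0.1019      0.3057
  eq       1.0026e-06      0.5011
  solve Keq expr → x = 0.1019; check Q = 1.2550e+05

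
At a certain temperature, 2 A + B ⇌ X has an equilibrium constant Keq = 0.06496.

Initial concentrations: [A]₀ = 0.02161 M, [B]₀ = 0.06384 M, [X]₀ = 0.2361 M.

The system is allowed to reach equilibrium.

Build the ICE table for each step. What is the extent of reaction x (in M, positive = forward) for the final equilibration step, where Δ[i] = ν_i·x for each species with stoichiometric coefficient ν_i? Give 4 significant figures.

x = -0.2316 M

Q₀ = 7919 vs Keq = 0.06496 ⇒ Q>K, reverse
Step 1:
                  A         B         X
  I         0.02161   0.06384    0.2361
  C          0.4632    0.2316   -0.2316
  E          0.4848    0.2954   0.00451
  solve Keq expr → x = -0.2316; check Q = 0.06496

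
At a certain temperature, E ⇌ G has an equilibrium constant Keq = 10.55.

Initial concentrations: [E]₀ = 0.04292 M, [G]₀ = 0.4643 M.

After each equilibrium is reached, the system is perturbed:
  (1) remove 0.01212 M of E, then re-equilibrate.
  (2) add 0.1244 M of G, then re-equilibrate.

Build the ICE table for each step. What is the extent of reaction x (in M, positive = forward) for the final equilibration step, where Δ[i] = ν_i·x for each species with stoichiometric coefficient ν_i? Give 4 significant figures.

Q₀ = 10.82 vs Keq = 10.55 ⇒ Q>K, reverse
Step 1:
                  E         G
  I         0.04292    0.4643
  C       9.9515e-04 -9.9515e-04
  E         0.04392    0.4633
  solve Keq expr → x = -9.9515e-04; check Q = 10.55
Then remove 0.01212 M of E.
Step 2:
                  E         G
  I          0.0318    0.4633
  C         0.01107  -0.01107
  E         0.04287    0.4522
  solve Keq expr → x = -0.01107; check Q = 10.55
Then add 0.1244 M of G.
Step 3:
                  E         G
  I         0.04287    0.5766
  C         0.01077  -0.01077
  E         0.05364    0.5659
  solve Keq expr → x = -0.01077; check Q = 10.55

x = -0.01077 M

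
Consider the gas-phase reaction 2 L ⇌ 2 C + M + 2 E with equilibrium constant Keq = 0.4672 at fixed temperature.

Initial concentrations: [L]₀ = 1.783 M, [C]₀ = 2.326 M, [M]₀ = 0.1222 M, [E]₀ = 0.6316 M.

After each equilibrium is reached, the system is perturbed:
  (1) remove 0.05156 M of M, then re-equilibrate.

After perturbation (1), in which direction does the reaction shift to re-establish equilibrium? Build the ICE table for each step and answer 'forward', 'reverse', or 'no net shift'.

Q₀ = 0.08296 vs Keq = 0.4672 ⇒ Q<K, forward
Step 1:
                    L           C           M           E
  I             1.783       2.326      0.1222      0.6316
  C           -0.2268      0.2268      0.1134      0.2268
  E             1.556       2.553      0.2356      0.8584
  solve Keq expr → x = 0.1134; check Q = 0.4672
Then remove 0.05156 M of M.
Step 2:
                    L           C           M           E
  I             1.556       2.553       0.184      0.8584
  C          -0.03551     0.03551     0.01776     0.03551
  E             1.521       2.588      0.2018      0.8939
  solve Keq expr → x = 0.01776; check Q = 0.4672

Direction: forward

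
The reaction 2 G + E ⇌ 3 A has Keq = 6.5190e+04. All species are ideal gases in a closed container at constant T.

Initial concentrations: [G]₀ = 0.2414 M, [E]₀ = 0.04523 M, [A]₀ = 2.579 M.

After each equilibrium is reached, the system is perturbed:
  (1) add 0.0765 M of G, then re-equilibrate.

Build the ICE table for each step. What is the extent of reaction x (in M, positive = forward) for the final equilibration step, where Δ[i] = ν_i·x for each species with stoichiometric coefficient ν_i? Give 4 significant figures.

x = 0.004805 M

Q₀ = 6508 vs Keq = 6.5190e+04 ⇒ Q<K, forward
Step 1:
                    G           E           A
  init         0.2414     0.04523       2.579
  Δ          -0.07021    -0.03511      0.1053
  eq           0.1712     0.01012       2.684
  solve Keq expr → x = 0.03511; check Q = 6.5190e+04
Then add 0.0765 M of G.
Step 2:
                    G           E           A
  init         0.2477     0.01012       2.684
  Δ          -0.00961   -0.004805     0.01442
  eq           0.2381    0.005319       2.699
  solve Keq expr → x = 0.004805; check Q = 6.5190e+04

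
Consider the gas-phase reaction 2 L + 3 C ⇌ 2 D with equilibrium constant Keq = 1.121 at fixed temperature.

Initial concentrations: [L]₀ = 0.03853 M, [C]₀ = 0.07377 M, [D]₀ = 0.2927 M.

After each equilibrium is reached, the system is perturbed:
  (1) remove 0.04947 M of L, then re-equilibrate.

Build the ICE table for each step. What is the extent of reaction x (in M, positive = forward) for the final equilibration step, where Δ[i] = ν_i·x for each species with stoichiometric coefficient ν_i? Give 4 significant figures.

x = -0.004211 M

Q₀ = 1.4375e+05 vs Keq = 1.121 ⇒ Q>K, reverse
Step 1:
                    L           C           D
  I           0.03853     0.07377      0.2927
  C            0.2215      0.3322     -0.2215
  E              0.26       0.406     0.07122
  solve Keq expr → x = -0.1107; check Q = 1.121
Then remove 0.04947 M of L.
Step 2:
                    L           C           D
  I            0.2105       0.406     0.07122
  C          0.008422     0.01263   -0.008422
  E             0.219      0.4186     0.06279
  solve Keq expr → x = -0.004211; check Q = 1.121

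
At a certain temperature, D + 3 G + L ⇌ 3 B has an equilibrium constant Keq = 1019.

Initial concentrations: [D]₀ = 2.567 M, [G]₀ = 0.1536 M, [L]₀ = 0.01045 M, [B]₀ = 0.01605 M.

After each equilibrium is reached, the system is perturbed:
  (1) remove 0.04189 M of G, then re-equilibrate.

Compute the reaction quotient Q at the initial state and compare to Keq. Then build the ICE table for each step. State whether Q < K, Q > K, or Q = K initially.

Q₀ = 0.04253 vs Keq = 1019 ⇒ Q<K, forward
Step 1:
                    D           G           L           B
  I             2.567      0.1536     0.01045     0.01605
  C          -0.01043    -0.03128    -0.01043     0.03128
  E             2.557      0.1223  2.2244e-05     0.04733
  solve Keq expr → x = 0.01043; check Q = 1019
Then remove 0.04189 M of G.
Step 2:
                    D           G           L           B
  I             2.557     0.08043  2.2244e-05     0.04733
  C        5.4718e-05  1.6415e-04  5.4718e-05 -1.6415e-04
  E             2.557     0.08059  7.6962e-05     0.04717
  solve Keq expr → x = -5.4718e-05; check Q = 1019

Q₀ = 0.04253; Q < K (proceeds forward)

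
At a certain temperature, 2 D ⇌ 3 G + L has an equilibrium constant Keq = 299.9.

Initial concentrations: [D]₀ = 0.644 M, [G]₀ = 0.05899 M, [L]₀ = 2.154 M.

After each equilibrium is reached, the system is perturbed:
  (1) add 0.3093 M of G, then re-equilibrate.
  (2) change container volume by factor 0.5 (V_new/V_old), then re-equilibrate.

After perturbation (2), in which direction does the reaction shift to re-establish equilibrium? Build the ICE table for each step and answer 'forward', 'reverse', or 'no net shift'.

Direction: reverse

Q₀ = 0.001066 vs Keq = 299.9 ⇒ Q<K, forward
Step 1:
                  D         G         L
  init        0.644   0.05899     2.154
  Δ          -0.566     0.849     0.283
  eq        0.07799     0.908     2.437
  solve Keq expr → x = 0.283; check Q = 299.9
Then add 0.3093 M of G.
Step 2:
                  D         G         L
  init      0.07799     1.217     2.437
  Δ         0.03493   -0.0524  -0.01747
  eq         0.1129     1.165      2.42
  solve Keq expr → x = -0.01747; check Q = 299.9
Then change container volume by factor 0.5 (V_new/V_old).
Step 3:
                  D         G         L
  init       0.2259      2.33     4.839
  Δ          0.1563   -0.2344  -0.07815
  eq         0.3822     2.095     4.761
  solve Keq expr → x = -0.07815; check Q = 299.9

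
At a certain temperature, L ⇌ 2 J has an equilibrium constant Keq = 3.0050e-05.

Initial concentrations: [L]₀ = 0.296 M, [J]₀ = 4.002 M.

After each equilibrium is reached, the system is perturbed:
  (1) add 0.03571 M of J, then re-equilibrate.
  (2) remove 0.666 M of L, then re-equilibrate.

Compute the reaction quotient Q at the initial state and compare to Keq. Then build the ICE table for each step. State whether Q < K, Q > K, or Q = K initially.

Q₀ = 54.11; Q > K (proceeds reverse)

Q₀ = 54.11 vs Keq = 3.0050e-05 ⇒ Q>K, reverse
Step 1:
                    L           J
  I             0.296       4.002
  C             1.997      -3.994
  E             2.293    0.008301
  solve Keq expr → x = -1.997; check Q = 3.0050e-05
Then add 0.03571 M of J.
Step 2:
                    L           J
  I             2.293     0.04401
  C           0.01784    -0.03568
  E             2.311    0.008333
  solve Keq expr → x = -0.01784; check Q = 3.0050e-05
Then remove 0.666 M of L.
Step 3:
                    L           J
  I             1.645    0.008333
  C        6.5065e-04   -0.001301
  E             1.645    0.007032
  solve Keq expr → x = -6.5065e-04; check Q = 3.0050e-05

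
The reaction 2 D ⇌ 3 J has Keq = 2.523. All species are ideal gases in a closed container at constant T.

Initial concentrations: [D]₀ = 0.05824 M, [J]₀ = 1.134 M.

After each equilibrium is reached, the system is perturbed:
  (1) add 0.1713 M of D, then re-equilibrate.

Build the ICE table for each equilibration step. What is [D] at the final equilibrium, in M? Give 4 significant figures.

Q₀ = 429.9 vs Keq = 2.523 ⇒ Q>K, reverse
Step 1:
                    D           J
  I           0.05824       1.134
  C             0.299     -0.4486
  E            0.3573      0.6854
  solve Keq expr → x = -0.1495; check Q = 2.523
Then add 0.1713 M of D.
Step 2:
                    D           J
  I            0.5286      0.6854
  C          -0.07713      0.1157
  E            0.4514      0.8011
  solve Keq expr → x = 0.03856; check Q = 2.523

[D]_eq = 0.4514 M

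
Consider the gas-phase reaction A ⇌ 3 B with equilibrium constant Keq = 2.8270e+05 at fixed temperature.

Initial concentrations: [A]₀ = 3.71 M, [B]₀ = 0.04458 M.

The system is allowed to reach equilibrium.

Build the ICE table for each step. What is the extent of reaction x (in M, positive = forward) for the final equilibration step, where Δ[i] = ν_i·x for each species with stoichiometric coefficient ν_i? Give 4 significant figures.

Q₀ = 2.3881e-05 vs Keq = 2.8270e+05 ⇒ Q<K, forward
Step 1:
                  A         B
  init         3.71   0.04458
  Δ          -3.705     11.12
  eq       0.004916     11.16
  solve Keq expr → x = 3.705; check Q = 2.8270e+05

x = 3.705 M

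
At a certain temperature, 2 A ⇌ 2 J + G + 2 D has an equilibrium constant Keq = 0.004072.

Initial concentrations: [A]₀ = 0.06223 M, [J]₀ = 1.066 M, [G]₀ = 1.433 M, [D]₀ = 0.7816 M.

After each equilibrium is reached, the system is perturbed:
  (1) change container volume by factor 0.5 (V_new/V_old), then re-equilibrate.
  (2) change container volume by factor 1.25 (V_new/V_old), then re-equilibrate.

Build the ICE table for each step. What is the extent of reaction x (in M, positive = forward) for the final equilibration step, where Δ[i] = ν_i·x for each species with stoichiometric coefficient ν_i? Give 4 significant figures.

x = 0.01253 M

Q₀ = 256.9 vs Keq = 0.004072 ⇒ Q>K, reverse
Step 1:
                   A          J          G          D
  Initial    0.06223      1.066      1.433     0.7816
  Change      0.6693    -0.6693    -0.3347    -0.6693
  Equil       0.7315     0.3967      1.098     0.1123
  solve Keq expr → x = -0.3347; check Q = 0.004072
Then change container volume by factor 0.5 (V_new/V_old).
Step 2:
                   A          J          G          D
  Initial      1.463     0.7934      2.197     0.2246
  Change      0.1216    -0.1216   -0.06079    -0.1216
  Equil        1.585     0.6718      2.136      0.103
  solve Keq expr → x = -0.06079; check Q = 0.004072
Then change container volume by factor 1.25 (V_new/V_old).
Step 3:
                   A          J          G          D
  Initial      1.268     0.5374      1.709     0.0824
  Change    -0.02506    0.02506    0.01253    0.02506
  Equil        1.243     0.5625      1.721     0.1075
  solve Keq expr → x = 0.01253; check Q = 0.004072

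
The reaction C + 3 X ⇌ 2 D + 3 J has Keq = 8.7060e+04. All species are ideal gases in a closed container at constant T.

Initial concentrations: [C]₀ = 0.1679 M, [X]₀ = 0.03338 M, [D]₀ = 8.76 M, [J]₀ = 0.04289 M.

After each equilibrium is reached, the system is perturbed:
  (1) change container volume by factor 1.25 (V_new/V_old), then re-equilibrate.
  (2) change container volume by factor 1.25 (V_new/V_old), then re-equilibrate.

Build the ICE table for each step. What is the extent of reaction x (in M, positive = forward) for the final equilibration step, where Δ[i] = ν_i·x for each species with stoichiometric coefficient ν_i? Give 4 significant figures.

Q₀ = 969.5 vs Keq = 8.7060e+04 ⇒ Q<K, forward
Step 1:
                   C          X          D          J
  I           0.1679    0.03338       8.76    0.04289
  C        -0.007311   -0.02193    0.01462    0.02193
  E           0.1606    0.01145      8.775    0.06482
  solve Keq expr → x = 0.007311; check Q = 8.7060e+04
Then change container volume by factor 1.25 (V_new/V_old).
Step 2:
                   C          X          D          J
  I           0.1285   0.009158       7.02    0.05186
  C       -1.8672e-04 -5.6015e-04 3.7343e-04 5.6015e-04
  E           0.1283   0.008598       7.02    0.05242
  solve Keq expr → x = 1.8672e-04; check Q = 8.7060e+04
Then change container volume by factor 1.25 (V_new/V_old).
Step 3:
                   C          X          D          J
  I           0.1026   0.006878      5.616    0.04193
  C       -1.4171e-04 -4.2512e-04 2.8341e-04 4.2512e-04
  E           0.1025   0.006453      5.616    0.04236
  solve Keq expr → x = 1.4171e-04; check Q = 8.7060e+04

x = 1.4171e-04 M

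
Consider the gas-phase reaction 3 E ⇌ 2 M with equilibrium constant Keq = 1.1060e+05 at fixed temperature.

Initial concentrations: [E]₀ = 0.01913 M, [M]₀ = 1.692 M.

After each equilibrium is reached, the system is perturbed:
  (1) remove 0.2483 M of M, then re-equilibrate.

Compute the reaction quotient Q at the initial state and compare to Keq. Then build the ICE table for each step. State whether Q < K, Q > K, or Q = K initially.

Q₀ = 4.0894e+05; Q > K (proceeds reverse)

Q₀ = 4.0894e+05 vs Keq = 1.1060e+05 ⇒ Q>K, reverse
Step 1:
                  E         M
  I         0.01913     1.692
  C         0.01037 -0.006914
  E          0.0295     1.685
  solve Keq expr → x = -0.003457; check Q = 1.1060e+05
Then remove 0.2483 M of M.
Step 2:
                  E         M
  I          0.0295     1.437
  C        -0.00295  0.001967
  E         0.02655     1.439
  solve Keq expr → x = 9.8335e-04; check Q = 1.1060e+05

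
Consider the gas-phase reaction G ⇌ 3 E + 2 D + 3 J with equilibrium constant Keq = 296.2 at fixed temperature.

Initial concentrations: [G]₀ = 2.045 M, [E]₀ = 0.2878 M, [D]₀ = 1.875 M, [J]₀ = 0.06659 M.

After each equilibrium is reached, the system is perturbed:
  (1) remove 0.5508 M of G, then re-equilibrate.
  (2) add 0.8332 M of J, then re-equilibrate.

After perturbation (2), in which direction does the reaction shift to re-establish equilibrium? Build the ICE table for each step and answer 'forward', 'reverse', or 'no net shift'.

Q₀ = 1.2101e-05 vs Keq = 296.2 ⇒ Q<K, forward
Step 1:
                    G           E           D           J
  Initial       2.045      0.2878       1.875     0.06659
  Change      -0.5763       1.729       1.153       1.729
  Equil         1.469       2.017       3.028       1.795
  solve Keq expr → x = 0.5763; check Q = 296.2
Then remove 0.5508 M of G.
Step 2:
                    G           E           D           J
  Initial      0.9179       2.017       3.028       1.795
  Change      0.03858     -0.1157    -0.07716     -0.1157
  Equil        0.9565       1.901        2.95        1.68
  solve Keq expr → x = -0.03858; check Q = 296.2
Then add 0.8332 M of J.
Step 3:
                    G           E           D           J
  Initial      0.9565       1.901        2.95       2.513
  Change       0.1059     -0.3178     -0.2119     -0.3178
  Equil         1.062       1.583       2.739       2.195
  solve Keq expr → x = -0.1059; check Q = 296.2

Direction: reverse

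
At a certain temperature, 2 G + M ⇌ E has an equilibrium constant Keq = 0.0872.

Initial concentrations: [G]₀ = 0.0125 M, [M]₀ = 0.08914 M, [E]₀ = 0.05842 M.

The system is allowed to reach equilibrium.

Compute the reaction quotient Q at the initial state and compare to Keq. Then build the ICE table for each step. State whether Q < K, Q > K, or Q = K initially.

Q₀ = 4194 vs Keq = 0.0872 ⇒ Q>K, reverse
Step 1:
                  G         M         E
  Initial    0.0125   0.08914   0.05842
  Change     0.1164   0.05821  -0.05821
  Equil      0.1289    0.1473 2.1353e-04
  solve Keq expr → x = -0.05821; check Q = 0.0872

Q₀ = 4194; Q > K (proceeds reverse)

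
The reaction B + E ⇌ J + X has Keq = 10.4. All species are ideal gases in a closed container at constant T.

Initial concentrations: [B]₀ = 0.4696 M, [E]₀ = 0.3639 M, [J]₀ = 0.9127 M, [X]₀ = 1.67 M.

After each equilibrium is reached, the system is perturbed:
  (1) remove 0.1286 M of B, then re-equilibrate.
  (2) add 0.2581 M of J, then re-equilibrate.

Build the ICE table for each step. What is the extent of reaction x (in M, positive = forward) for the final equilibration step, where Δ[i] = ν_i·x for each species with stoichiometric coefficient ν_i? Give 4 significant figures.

x = -0.03875 M

Q₀ = 8.919 vs Keq = 10.4 ⇒ Q<K, forward
Step 1:
                    B           E           J           X
  I            0.4696      0.3639      0.9127        1.67
  C          -0.02293    -0.02293     0.02293     0.02293
  E            0.4467       0.341      0.9356       1.693
  solve Keq expr → x = 0.02293; check Q = 10.4
Then remove 0.1286 M of B.
Step 2:
                    B           E           J           X
  I            0.3181       0.341      0.9356       1.693
  C           0.04599     0.04599    -0.04599    -0.04599
  E            0.3641       0.387      0.8896       1.647
  solve Keq expr → x = -0.04599; check Q = 10.4
Then add 0.2581 M of J.
Step 3:
                    B           E           J           X
  I            0.3641       0.387       1.148       1.647
  C           0.03875     0.03875    -0.03875    -0.03875
  E            0.4028      0.4257       1.109       1.608
  solve Keq expr → x = -0.03875; check Q = 10.4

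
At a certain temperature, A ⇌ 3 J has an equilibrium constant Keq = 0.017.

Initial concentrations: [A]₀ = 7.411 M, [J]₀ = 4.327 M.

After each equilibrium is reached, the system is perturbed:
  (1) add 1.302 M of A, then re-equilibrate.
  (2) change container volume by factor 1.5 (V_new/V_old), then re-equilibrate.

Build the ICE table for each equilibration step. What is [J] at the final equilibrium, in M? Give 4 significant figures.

[J]_eq = 0.4825 M

Q₀ = 10.93 vs Keq = 0.017 ⇒ Q>K, reverse
Step 1:
                    A           J
  Initial       7.411       4.327
  Change        1.266      -3.799
  Equil         8.677      0.5284
  solve Keq expr → x = -1.266; check Q = 0.017
Then add 1.302 M of A.
Step 2:
                    A           J
  Initial       9.979      0.5284
  Change     -0.00835     0.02505
  Equil         9.971      0.5534
  solve Keq expr → x = 0.00835; check Q = 0.017
Then change container volume by factor 1.5 (V_new/V_old).
Step 3:
                    A           J
  Initial       6.647       0.369
  Change     -0.03786      0.1136
  Equil         6.609      0.4825
  solve Keq expr → x = 0.03786; check Q = 0.017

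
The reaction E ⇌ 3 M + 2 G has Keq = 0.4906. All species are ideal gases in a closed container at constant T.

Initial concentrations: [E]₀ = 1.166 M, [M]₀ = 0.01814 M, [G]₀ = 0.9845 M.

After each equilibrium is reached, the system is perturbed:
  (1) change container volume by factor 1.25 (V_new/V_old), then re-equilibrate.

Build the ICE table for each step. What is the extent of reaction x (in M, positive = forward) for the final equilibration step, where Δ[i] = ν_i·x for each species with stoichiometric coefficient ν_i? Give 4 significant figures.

Q₀ = 4.9619e-06 vs Keq = 0.4906 ⇒ Q<K, forward
Step 1:
                    E           M           G
  Initial       1.166     0.01814      0.9845
  Change      -0.2025      0.6075       0.405
  Equil        0.9635      0.6256       1.389
  solve Keq expr → x = 0.2025; check Q = 0.4906
Then change container volume by factor 1.25 (V_new/V_old).
Step 2:
                    E           M           G
  Initial      0.7708      0.5005       1.112
  Change      -0.0429      0.1287     0.08581
  Equil        0.7279      0.6292       1.197
  solve Keq expr → x = 0.0429; check Q = 0.4906

x = 0.0429 M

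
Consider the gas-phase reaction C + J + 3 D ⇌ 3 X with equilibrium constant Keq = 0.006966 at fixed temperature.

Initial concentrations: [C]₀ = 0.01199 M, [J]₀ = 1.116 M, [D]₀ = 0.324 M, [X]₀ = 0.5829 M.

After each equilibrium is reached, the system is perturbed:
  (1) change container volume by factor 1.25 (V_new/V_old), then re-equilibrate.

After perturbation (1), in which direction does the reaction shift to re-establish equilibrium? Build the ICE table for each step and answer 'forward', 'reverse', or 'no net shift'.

Q₀ = 435.2 vs Keq = 0.006966 ⇒ Q>K, reverse
Step 1:
                   C          J          D          X
  Initial    0.01199      1.116      0.324     0.5829
  Change      0.1629     0.1629     0.4887    -0.4887
  Equil       0.1749      1.279     0.8127    0.09421
  solve Keq expr → x = -0.1629; check Q = 0.006966
Then change container volume by factor 1.25 (V_new/V_old).
Step 2:
                   C          J          D          X
  Initial     0.1399      1.023     0.6501    0.07537
  Change    0.002996   0.002996   0.008989  -0.008989
  Equil       0.1429      1.026     0.6591    0.06638
  solve Keq expr → x = -0.002996; check Q = 0.006966

Direction: reverse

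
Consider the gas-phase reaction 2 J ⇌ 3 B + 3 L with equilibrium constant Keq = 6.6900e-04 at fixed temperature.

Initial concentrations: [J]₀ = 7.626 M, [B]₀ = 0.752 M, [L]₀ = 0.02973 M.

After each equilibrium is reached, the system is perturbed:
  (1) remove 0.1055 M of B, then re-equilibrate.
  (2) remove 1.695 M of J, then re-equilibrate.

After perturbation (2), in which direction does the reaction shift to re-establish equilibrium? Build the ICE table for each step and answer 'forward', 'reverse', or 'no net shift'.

Q₀ = 1.9215e-07 vs Keq = 6.6900e-04 ⇒ Q<K, forward
Step 1:
                   J          B          L
  init         7.626      0.752    0.02973
  Δ          -0.1933       0.29       0.29
  eq           7.433      1.042     0.3197
  solve Keq expr → x = 0.09665; check Q = 6.6900e-04
Then remove 0.1055 M of B.
Step 2:
                   J          B          L
  init         7.433     0.9365     0.3197
  Δ         -0.01727     0.0259     0.0259
  eq           7.415     0.9624     0.3456
  solve Keq expr → x = 0.008635; check Q = 6.6900e-04
Then remove 1.695 M of J.
Step 3:
                   J          B          L
  init          5.72     0.9624     0.3456
  Δ          0.02733     -0.041     -0.041
  eq           5.748     0.9214     0.3046
  solve Keq expr → x = -0.01367; check Q = 6.6900e-04

Direction: reverse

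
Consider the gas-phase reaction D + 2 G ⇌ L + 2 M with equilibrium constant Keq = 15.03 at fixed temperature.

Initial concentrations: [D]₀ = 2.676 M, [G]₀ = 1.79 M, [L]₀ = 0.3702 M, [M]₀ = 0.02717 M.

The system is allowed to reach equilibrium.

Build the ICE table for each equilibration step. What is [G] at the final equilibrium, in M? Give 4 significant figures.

[G]_eq = 0.298 M

Q₀ = 3.1873e-05 vs Keq = 15.03 ⇒ Q<K, forward
Step 1:
                  D         G         L         M
  Initial     2.676      1.79    0.3702   0.02717
  Change     -0.746    -1.492     0.746     1.492
  Equil        1.93     0.298     1.116     1.519
  solve Keq expr → x = 0.746; check Q = 15.03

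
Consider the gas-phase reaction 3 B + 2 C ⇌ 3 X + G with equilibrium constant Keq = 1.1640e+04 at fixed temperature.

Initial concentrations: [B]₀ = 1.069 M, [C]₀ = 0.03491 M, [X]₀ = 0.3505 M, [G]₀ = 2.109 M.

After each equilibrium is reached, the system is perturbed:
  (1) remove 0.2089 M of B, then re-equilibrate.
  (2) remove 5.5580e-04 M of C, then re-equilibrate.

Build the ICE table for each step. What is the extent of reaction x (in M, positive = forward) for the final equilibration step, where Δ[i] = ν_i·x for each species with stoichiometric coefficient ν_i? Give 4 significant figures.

x = -2.6743e-04 M

Q₀ = 61 vs Keq = 1.1640e+04 ⇒ Q<K, forward
Step 1:
                  B         C         X         G
  Initial     1.069   0.03491    0.3505     2.109
  Change   -0.04744  -0.03163   0.04744   0.01581
  Equil       1.022  0.003285    0.3979     2.125
  solve Keq expr → x = 0.01581; check Q = 1.1640e+04
Then remove 0.2089 M of B.
Step 2:
                  B         C         X         G
  Initial    0.8127  0.003285    0.3979     2.125
  Change   0.001941  0.001294 -0.001941 -6.4692e-04
  Equil      0.8146  0.004579     0.396     2.124
  solve Keq expr → x = -6.4692e-04; check Q = 1.1640e+04
Then remove 5.5580e-04 M of C.
Step 3:
                  B         C         X         G
  Initial    0.8146  0.004023     0.396     2.124
  Change  8.0230e-04 5.3487e-04 -8.0230e-04 -2.6743e-04
  Equil      0.8154  0.004558    0.3952     2.124
  solve Keq expr → x = -2.6743e-04; check Q = 1.1640e+04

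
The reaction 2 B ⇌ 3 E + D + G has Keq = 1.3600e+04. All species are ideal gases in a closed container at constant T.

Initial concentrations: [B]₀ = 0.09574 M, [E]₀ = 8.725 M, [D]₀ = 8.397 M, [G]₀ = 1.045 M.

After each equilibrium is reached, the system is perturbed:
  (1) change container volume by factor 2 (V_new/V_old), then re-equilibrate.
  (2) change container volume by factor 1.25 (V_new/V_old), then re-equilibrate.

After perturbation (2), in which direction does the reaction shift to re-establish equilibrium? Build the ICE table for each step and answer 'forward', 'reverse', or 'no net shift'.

Direction: forward

Q₀ = 6.3584e+05 vs Keq = 1.3600e+04 ⇒ Q>K, reverse
Step 1:
                  B         E         D         G
  I         0.09574     8.725     8.397     1.045
  C          0.4205   -0.6307   -0.2102   -0.2102
  E          0.5162     8.094     8.187    0.8348
  solve Keq expr → x = -0.2102; check Q = 1.3600e+04
Then change container volume by factor 2 (V_new/V_old).
Step 2:
                  B         E         D         G
  I          0.2581     4.047     4.093    0.4174
  C         -0.1497    0.2245   0.07484   0.07484
  E          0.1084     4.272     4.168    0.4922
  solve Keq expr → x = 0.07484; check Q = 1.3600e+04
Then change container volume by factor 1.25 (V_new/V_old).
Step 3:
                  B         E         D         G
  I         0.08675     3.417     3.335    0.3938
  C        -0.02273    0.0341   0.01137   0.01137
  E         0.06402     3.451     3.346    0.4051
  solve Keq expr → x = 0.01137; check Q = 1.3600e+04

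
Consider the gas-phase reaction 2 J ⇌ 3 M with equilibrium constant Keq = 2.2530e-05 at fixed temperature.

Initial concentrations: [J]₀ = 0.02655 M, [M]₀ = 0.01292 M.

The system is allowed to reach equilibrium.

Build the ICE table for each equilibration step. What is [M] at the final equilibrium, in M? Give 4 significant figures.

Q₀ = 0.00306 vs Keq = 2.2530e-05 ⇒ Q>K, reverse
Step 1:
                   J          M
  I          0.02655    0.01292
  C         0.006668      -0.01
  E          0.03322   0.002919
  solve Keq expr → x = -0.003334; check Q = 2.2530e-05

[M]_eq = 0.002919 M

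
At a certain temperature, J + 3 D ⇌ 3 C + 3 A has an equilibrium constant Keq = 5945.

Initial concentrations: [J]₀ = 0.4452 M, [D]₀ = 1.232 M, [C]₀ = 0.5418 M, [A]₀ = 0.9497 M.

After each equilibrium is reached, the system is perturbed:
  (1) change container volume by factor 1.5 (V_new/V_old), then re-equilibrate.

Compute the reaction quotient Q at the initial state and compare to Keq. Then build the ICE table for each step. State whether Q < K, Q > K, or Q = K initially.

Q₀ = 0.1636; Q < K (proceeds forward)

Q₀ = 0.1636 vs Keq = 5945 ⇒ Q<K, forward
Step 1:
                    J           D           C           A
  I            0.4452       1.232      0.5418      0.9497
  C           -0.3109     -0.9328      0.9328      0.9328
  E            0.1343      0.2992       1.475       1.882
  solve Keq expr → x = 0.3109; check Q = 5945
Then change container volume by factor 1.5 (V_new/V_old).
Step 2:
                    J           D           C           A
  I           0.08952      0.1995       0.983       1.255
  C          -0.01052    -0.03156     0.03156     0.03156
  E             0.079      0.1679       1.015       1.287
  solve Keq expr → x = 0.01052; check Q = 5945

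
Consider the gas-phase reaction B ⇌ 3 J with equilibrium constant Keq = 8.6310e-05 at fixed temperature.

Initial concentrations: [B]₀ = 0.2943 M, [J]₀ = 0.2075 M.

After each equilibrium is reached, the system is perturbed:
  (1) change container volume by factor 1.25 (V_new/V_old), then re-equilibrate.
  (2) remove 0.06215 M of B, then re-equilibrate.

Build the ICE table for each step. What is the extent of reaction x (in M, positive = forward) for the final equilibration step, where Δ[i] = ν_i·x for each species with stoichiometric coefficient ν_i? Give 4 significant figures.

x = -7.6084e-04 M

Q₀ = 0.03036 vs Keq = 8.6310e-05 ⇒ Q>K, reverse
Step 1:
                    B           J
  I            0.2943      0.2075
  C           0.05876     -0.1763
  E            0.3531     0.03123
  solve Keq expr → x = -0.05876; check Q = 8.6310e-05
Then change container volume by factor 1.25 (V_new/V_old).
Step 2:
                    B           J
  I            0.2824     0.02499
  C         -0.001321    0.003963
  E            0.2811     0.02895
  solve Keq expr → x = 0.001321; check Q = 8.6310e-05
Then remove 0.06215 M of B.
Step 3:
                    B           J
  I             0.219     0.02895
  C        7.6084e-04   -0.002283
  E            0.2197     0.02667
  solve Keq expr → x = -7.6084e-04; check Q = 8.6310e-05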